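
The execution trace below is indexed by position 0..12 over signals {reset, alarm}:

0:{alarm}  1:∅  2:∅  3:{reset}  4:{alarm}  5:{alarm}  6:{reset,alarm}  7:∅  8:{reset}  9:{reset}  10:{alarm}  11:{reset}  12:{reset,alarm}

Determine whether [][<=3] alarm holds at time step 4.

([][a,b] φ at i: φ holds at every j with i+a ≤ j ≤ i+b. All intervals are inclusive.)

Check alarm at every j in [4,7]:
  j=4: true
  j=5: true
  j=6: true
  j=7: false
Fails at j=7 → formula fails.

No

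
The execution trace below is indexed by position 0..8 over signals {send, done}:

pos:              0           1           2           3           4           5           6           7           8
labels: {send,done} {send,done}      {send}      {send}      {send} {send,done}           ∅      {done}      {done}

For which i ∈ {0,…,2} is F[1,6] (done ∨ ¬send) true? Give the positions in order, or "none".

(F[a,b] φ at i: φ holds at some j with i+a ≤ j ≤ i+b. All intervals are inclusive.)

0, 1, 2

Evaluate at each i in [0,2]:
  i=0: ✓ (witness j=1)
  i=1: ✓ (witness j=5)
  i=2: ✓ (witness j=5)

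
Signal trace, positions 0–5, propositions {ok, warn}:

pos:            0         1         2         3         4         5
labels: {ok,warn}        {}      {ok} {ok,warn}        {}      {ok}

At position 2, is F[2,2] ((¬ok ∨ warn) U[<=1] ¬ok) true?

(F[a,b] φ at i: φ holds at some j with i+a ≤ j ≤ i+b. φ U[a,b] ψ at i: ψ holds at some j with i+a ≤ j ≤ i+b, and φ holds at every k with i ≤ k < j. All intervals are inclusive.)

Check ((¬ok ∨ warn) U[<=1] ¬ok) at each j in [4,4]:
  j=4: holds
Found at j=4 → formula holds.

True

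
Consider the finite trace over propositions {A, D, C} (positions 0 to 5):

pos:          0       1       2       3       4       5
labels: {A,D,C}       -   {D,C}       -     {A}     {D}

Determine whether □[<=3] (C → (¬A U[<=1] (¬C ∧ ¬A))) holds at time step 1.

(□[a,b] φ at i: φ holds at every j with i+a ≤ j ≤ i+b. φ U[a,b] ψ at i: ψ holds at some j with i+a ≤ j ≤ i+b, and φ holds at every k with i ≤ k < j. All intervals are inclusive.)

Yes

Check (C → (¬A U[<=1] (¬C ∧ ¬A))) at every j in [1,4]:
  j=1: antecedent false → ✓
  j=2: antecedent true; consequent holds → ✓
  j=3: antecedent false → ✓
  j=4: antecedent false → ✓
All positions satisfy it → formula holds.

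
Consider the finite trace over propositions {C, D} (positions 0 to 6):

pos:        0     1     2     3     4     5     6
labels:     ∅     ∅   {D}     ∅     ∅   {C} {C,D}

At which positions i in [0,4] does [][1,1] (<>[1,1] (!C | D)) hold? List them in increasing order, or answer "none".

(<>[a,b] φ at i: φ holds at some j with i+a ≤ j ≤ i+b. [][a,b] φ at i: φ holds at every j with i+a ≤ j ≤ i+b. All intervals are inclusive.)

Evaluate at each i in [0,4]:
  i=0: ✓ (all of [1,1])
  i=1: ✓ (all of [2,2])
  i=2: ✓ (all of [3,3])
  i=3: ✗ (fails at j=4)
  i=4: ✓ (all of [5,5])

0, 1, 2, 4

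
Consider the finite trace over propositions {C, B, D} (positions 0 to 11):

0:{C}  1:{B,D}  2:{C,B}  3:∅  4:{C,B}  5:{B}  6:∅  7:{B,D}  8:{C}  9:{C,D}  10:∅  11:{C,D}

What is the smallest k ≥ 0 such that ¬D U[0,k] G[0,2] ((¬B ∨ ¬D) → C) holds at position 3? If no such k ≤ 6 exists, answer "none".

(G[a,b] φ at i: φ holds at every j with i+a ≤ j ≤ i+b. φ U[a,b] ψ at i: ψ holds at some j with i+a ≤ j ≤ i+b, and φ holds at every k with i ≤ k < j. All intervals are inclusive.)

4

Need earliest j ≥ 3 with G[0,2] ((¬B ∨ ¬D) → C), and ¬D at every k in [3,j-1].
  j=3: rhs fails.
  j=4: rhs fails.
  j=5: rhs fails.
  j=6: rhs fails.
  j=7: rhs holds; lhs holds on [3,6]. k = 4.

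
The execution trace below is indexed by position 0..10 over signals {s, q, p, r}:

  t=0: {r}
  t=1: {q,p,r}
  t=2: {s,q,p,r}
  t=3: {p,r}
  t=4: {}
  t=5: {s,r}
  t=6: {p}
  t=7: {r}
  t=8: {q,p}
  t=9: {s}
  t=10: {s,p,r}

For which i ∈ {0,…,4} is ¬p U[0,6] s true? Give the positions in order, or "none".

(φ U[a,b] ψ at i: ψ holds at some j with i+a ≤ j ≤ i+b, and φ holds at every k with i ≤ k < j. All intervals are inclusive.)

2, 4

Evaluate at each i in [0,4]:
  i=0: ✗ (lhs fails at k=1 before rhs at j=2)
  i=1: ✗ (lhs fails at k=1 before rhs at j=2)
  i=2: ✓ (rhs at j=2)
  i=3: ✗ (lhs fails at k=3 before rhs at j=5)
  i=4: ✓ (rhs at j=5; lhs holds on [4,4])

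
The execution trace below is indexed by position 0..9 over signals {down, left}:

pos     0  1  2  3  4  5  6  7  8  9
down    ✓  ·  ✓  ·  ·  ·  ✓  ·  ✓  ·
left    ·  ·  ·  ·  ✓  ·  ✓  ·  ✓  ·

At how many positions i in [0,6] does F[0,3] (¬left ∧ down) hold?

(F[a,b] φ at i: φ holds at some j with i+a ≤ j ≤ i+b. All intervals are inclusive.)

3

Evaluate at each i in [0,6]:
  i=0: ✓ (witness j=0)
  i=1: ✓ (witness j=2)
  i=2: ✓ (witness j=2)
  i=3: ✗ (none in [3,6])
  i=4: ✗ (none in [4,7])
  i=5: ✗ (none in [5,8])
  i=6: ✗ (none in [6,9])
Positions where it holds: {0, 1, 2} → 3.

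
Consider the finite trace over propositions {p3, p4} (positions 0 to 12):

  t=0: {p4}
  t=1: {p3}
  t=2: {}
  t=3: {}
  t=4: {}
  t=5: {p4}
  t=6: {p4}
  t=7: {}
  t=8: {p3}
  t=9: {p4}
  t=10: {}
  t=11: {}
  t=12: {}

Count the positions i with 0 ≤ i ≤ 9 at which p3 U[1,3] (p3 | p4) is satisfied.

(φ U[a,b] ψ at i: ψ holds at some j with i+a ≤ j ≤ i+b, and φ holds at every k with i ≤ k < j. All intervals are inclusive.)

1

Evaluate at each i in [0,9]:
  i=0: ✗ (lhs fails at k=0 before rhs at j=1)
  i=1: ✗ (no rhs in [2,4])
  i=2: ✗ (lhs fails at k=2 before rhs at j=5)
  i=3: ✗ (lhs fails at k=3 before rhs at j=5)
  i=4: ✗ (lhs fails at k=4 before rhs at j=5)
  i=5: ✗ (lhs fails at k=5 before rhs at j=6)
  i=6: ✗ (lhs fails at k=6 before rhs at j=8)
  i=7: ✗ (lhs fails at k=7 before rhs at j=8)
  i=8: ✓ (rhs at j=9; lhs holds on [8,8])
  i=9: ✗ (no rhs in [10,12])
Positions where it holds: {8} → 1.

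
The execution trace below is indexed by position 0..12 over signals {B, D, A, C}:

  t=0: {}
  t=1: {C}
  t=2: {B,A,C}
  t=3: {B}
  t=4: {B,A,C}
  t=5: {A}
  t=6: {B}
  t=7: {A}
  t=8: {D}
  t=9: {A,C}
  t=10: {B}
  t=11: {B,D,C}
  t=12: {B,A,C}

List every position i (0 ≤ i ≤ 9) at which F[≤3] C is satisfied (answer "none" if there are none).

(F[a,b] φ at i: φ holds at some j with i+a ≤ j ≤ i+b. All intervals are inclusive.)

0, 1, 2, 3, 4, 6, 7, 8, 9

Evaluate at each i in [0,9]:
  i=0: ✓ (witness j=1)
  i=1: ✓ (witness j=1)
  i=2: ✓ (witness j=2)
  i=3: ✓ (witness j=4)
  i=4: ✓ (witness j=4)
  i=5: ✗ (none in [5,8])
  i=6: ✓ (witness j=9)
  i=7: ✓ (witness j=9)
  i=8: ✓ (witness j=9)
  i=9: ✓ (witness j=9)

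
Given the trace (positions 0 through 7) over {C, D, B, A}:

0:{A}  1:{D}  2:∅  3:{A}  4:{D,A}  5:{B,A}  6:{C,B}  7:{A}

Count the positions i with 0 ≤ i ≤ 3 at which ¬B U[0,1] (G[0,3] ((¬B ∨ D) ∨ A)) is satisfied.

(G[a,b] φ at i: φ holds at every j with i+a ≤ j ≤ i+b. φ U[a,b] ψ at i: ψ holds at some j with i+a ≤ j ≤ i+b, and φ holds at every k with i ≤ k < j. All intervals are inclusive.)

Evaluate at each i in [0,3]:
  i=0: ✓ (rhs at j=0)
  i=1: ✓ (rhs at j=1)
  i=2: ✓ (rhs at j=2)
  i=3: ✗ (no rhs in [3,4])
Positions where it holds: {0, 1, 2} → 3.

3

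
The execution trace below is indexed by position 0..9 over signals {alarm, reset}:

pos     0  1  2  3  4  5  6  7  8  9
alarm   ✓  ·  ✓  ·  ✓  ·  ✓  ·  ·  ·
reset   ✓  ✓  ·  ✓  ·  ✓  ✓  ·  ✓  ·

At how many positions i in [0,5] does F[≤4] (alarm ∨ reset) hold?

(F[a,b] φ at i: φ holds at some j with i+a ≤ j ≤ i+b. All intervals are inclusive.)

6

Evaluate at each i in [0,5]:
  i=0: ✓ (witness j=0)
  i=1: ✓ (witness j=1)
  i=2: ✓ (witness j=2)
  i=3: ✓ (witness j=3)
  i=4: ✓ (witness j=4)
  i=5: ✓ (witness j=5)
Positions where it holds: {0, 1, 2, 3, 4, 5} → 6.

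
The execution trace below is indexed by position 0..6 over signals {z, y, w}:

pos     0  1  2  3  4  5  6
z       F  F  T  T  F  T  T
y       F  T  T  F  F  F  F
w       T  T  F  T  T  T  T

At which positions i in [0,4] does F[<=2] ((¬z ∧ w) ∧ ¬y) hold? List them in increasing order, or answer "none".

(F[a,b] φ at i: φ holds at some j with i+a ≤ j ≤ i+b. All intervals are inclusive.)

0, 2, 3, 4

Evaluate at each i in [0,4]:
  i=0: ✓ (witness j=0)
  i=1: ✗ (none in [1,3])
  i=2: ✓ (witness j=4)
  i=3: ✓ (witness j=4)
  i=4: ✓ (witness j=4)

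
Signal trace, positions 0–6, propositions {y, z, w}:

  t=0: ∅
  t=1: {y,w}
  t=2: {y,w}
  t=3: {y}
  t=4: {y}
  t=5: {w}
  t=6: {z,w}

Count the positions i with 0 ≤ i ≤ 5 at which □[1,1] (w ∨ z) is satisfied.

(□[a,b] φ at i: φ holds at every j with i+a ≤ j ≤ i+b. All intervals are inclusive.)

Evaluate at each i in [0,5]:
  i=0: ✓ (all of [1,1])
  i=1: ✓ (all of [2,2])
  i=2: ✗ (fails at j=3)
  i=3: ✗ (fails at j=4)
  i=4: ✓ (all of [5,5])
  i=5: ✓ (all of [6,6])
Positions where it holds: {0, 1, 4, 5} → 4.

4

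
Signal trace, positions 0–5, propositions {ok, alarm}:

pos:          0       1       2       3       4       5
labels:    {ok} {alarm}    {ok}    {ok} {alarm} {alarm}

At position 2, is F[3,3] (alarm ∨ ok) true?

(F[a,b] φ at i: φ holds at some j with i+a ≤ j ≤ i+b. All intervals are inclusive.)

Check (alarm ∨ ok) at each j in [5,5]:
  j=5: true
Found at j=5 → formula holds.

Yes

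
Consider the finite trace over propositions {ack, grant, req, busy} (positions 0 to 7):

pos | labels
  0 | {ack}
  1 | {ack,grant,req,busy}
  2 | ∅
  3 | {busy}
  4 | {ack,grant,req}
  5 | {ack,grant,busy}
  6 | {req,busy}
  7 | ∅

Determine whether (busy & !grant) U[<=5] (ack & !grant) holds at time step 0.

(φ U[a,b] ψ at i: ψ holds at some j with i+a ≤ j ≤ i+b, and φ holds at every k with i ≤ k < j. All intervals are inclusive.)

Need some j in [0,5] with (ack & !grant), and (busy & !grant) at every k in [0,j-1].
  j=0: (ack & !grant) holds; no prefix to check → satisfied.

Yes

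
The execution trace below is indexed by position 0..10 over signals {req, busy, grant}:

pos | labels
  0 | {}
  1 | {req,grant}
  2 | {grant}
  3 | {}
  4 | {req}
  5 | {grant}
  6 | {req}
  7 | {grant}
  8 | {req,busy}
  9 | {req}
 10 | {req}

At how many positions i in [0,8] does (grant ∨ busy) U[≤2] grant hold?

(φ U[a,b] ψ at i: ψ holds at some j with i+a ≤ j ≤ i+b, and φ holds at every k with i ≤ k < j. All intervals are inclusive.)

Evaluate at each i in [0,8]:
  i=0: ✗ (lhs fails at k=0 before rhs at j=1)
  i=1: ✓ (rhs at j=1)
  i=2: ✓ (rhs at j=2)
  i=3: ✗ (lhs fails at k=3 before rhs at j=5)
  i=4: ✗ (lhs fails at k=4 before rhs at j=5)
  i=5: ✓ (rhs at j=5)
  i=6: ✗ (lhs fails at k=6 before rhs at j=7)
  i=7: ✓ (rhs at j=7)
  i=8: ✗ (no rhs in [8,10])
Positions where it holds: {1, 2, 5, 7} → 4.

4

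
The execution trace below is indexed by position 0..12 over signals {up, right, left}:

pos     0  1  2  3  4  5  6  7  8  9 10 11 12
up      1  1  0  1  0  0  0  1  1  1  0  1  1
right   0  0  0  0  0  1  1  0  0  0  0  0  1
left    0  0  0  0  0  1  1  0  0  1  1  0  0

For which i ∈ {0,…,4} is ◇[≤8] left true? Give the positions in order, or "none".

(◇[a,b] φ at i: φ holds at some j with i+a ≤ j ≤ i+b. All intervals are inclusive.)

Evaluate at each i in [0,4]:
  i=0: ✓ (witness j=5)
  i=1: ✓ (witness j=5)
  i=2: ✓ (witness j=5)
  i=3: ✓ (witness j=5)
  i=4: ✓ (witness j=5)

0, 1, 2, 3, 4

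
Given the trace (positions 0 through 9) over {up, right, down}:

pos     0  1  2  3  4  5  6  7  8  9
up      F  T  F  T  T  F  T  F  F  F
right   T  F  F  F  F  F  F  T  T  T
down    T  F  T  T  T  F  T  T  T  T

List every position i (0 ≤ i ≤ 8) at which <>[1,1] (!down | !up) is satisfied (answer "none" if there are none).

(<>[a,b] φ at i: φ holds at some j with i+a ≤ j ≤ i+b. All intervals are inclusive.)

0, 1, 4, 6, 7, 8

Evaluate at each i in [0,8]:
  i=0: ✓ (witness j=1)
  i=1: ✓ (witness j=2)
  i=2: ✗ (none in [3,3])
  i=3: ✗ (none in [4,4])
  i=4: ✓ (witness j=5)
  i=5: ✗ (none in [6,6])
  i=6: ✓ (witness j=7)
  i=7: ✓ (witness j=8)
  i=8: ✓ (witness j=9)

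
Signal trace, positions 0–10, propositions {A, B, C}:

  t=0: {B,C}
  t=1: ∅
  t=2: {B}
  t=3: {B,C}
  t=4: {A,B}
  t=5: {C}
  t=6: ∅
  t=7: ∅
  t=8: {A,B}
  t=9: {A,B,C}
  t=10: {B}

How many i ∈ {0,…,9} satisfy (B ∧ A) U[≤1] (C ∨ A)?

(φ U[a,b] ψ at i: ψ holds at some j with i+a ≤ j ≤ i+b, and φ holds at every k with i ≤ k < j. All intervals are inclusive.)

Evaluate at each i in [0,9]:
  i=0: ✓ (rhs at j=0)
  i=1: ✗ (no rhs in [1,2])
  i=2: ✗ (lhs fails at k=2 before rhs at j=3)
  i=3: ✓ (rhs at j=3)
  i=4: ✓ (rhs at j=4)
  i=5: ✓ (rhs at j=5)
  i=6: ✗ (no rhs in [6,7])
  i=7: ✗ (lhs fails at k=7 before rhs at j=8)
  i=8: ✓ (rhs at j=8)
  i=9: ✓ (rhs at j=9)
Positions where it holds: {0, 3, 4, 5, 8, 9} → 6.

6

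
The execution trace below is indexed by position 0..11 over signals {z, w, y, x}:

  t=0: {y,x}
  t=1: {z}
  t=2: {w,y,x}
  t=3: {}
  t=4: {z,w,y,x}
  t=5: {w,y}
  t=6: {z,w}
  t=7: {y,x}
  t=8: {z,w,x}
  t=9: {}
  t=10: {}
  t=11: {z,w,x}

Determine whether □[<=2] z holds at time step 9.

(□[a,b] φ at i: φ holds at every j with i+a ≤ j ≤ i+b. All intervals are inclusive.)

Does not hold

Check z at every j in [9,11]:
  j=9: false
  j=10: false
  j=11: true
Fails at j=9 → formula fails.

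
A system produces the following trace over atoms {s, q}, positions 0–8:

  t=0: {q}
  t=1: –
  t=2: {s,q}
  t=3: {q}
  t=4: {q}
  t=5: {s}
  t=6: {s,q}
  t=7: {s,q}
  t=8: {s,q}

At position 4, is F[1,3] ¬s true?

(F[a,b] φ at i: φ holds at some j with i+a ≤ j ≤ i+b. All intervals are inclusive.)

No

Check ¬s at each j in [5,7]:
  j=5: false
  j=6: false
  j=7: false
No position in the window satisfies it → formula fails.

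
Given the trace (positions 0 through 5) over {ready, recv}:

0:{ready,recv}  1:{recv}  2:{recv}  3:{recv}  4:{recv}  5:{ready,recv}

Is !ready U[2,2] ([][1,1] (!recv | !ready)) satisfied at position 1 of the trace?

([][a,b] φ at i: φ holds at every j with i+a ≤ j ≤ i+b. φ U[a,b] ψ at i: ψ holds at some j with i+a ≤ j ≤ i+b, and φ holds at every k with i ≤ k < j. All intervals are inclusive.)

Need some j in [3,3] with [][1,1] (!recv | !ready), and !ready at every k in [1,j-1].
  j=3: [][1,1] (!recv | !ready) holds; !ready holds at every k in [1,2] → satisfied.

Holds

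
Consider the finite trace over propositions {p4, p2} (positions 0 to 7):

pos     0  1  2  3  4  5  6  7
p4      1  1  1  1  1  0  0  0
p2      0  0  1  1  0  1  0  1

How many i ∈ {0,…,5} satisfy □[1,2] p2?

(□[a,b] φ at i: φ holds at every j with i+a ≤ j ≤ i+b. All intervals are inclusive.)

Evaluate at each i in [0,5]:
  i=0: ✗ (fails at j=1)
  i=1: ✓ (all of [2,3])
  i=2: ✗ (fails at j=4)
  i=3: ✗ (fails at j=4)
  i=4: ✗ (fails at j=6)
  i=5: ✗ (fails at j=6)
Positions where it holds: {1} → 1.

1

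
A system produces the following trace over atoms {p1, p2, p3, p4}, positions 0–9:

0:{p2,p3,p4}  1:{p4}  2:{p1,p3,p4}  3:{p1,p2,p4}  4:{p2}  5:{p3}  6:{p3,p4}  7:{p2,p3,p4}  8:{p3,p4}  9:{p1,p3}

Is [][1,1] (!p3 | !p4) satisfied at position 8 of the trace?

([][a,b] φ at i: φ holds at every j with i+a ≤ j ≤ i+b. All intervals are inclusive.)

Check (!p3 | !p4) at every j in [9,9]:
  j=9: true
All positions satisfy it → formula holds.

True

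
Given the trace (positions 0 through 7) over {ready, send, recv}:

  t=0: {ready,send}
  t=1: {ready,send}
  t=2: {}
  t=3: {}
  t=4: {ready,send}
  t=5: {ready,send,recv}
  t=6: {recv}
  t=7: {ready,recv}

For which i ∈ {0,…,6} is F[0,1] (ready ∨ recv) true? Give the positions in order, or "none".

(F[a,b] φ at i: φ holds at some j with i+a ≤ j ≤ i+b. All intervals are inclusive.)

Evaluate at each i in [0,6]:
  i=0: ✓ (witness j=0)
  i=1: ✓ (witness j=1)
  i=2: ✗ (none in [2,3])
  i=3: ✓ (witness j=4)
  i=4: ✓ (witness j=4)
  i=5: ✓ (witness j=5)
  i=6: ✓ (witness j=6)

0, 1, 3, 4, 5, 6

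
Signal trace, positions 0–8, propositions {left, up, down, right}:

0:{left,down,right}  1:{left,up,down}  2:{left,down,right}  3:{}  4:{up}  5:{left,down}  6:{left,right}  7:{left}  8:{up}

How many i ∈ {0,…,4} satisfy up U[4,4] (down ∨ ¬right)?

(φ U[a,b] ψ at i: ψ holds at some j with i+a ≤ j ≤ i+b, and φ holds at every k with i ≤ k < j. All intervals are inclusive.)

0

Evaluate at each i in [0,4]:
  i=0: ✗ (lhs fails at k=0 before rhs at j=4)
  i=1: ✗ (lhs fails at k=2 before rhs at j=5)
  i=2: ✗ (no rhs in [6,6])
  i=3: ✗ (lhs fails at k=3 before rhs at j=7)
  i=4: ✗ (lhs fails at k=5 before rhs at j=8)
Positions where it holds: {} → 0.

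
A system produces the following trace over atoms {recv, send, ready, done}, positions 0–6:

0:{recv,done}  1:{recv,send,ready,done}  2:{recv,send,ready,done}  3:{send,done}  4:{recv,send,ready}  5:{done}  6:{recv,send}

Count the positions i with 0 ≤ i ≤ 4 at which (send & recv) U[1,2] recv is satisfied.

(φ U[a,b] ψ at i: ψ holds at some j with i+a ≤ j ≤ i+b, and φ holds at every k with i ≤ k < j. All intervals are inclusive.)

1

Evaluate at each i in [0,4]:
  i=0: ✗ (lhs fails at k=0 before rhs at j=1)
  i=1: ✓ (rhs at j=2; lhs holds on [1,1])
  i=2: ✗ (lhs fails at k=3 before rhs at j=4)
  i=3: ✗ (lhs fails at k=3 before rhs at j=4)
  i=4: ✗ (lhs fails at k=5 before rhs at j=6)
Positions where it holds: {1} → 1.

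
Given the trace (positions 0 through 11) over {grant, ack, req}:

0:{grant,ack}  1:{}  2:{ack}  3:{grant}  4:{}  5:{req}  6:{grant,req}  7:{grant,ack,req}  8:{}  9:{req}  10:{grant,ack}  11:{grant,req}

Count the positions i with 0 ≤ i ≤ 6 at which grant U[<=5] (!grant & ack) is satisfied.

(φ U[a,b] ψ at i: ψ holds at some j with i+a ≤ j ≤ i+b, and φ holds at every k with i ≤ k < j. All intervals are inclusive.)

1

Evaluate at each i in [0,6]:
  i=0: ✗ (lhs fails at k=1 before rhs at j=2)
  i=1: ✗ (lhs fails at k=1 before rhs at j=2)
  i=2: ✓ (rhs at j=2)
  i=3: ✗ (no rhs in [3,8])
  i=4: ✗ (no rhs in [4,9])
  i=5: ✗ (no rhs in [5,10])
  i=6: ✗ (no rhs in [6,11])
Positions where it holds: {2} → 1.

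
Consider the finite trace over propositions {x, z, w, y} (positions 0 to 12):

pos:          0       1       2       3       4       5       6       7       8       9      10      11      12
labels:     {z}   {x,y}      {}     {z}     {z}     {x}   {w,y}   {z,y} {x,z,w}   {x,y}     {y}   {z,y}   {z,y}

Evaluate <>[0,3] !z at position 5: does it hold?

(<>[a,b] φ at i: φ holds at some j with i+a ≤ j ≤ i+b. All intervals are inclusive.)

Check !z at each j in [5,8]:
  j=5: true
  j=6: true
  j=7: false
  j=8: false
Found at j=5 → formula holds.

Holds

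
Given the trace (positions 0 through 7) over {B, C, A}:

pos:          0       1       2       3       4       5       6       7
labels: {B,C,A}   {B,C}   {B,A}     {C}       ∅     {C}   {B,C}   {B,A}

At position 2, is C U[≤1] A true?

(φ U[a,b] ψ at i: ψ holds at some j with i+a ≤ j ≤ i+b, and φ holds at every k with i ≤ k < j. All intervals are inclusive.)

Holds

Need some j in [2,3] with A, and C at every k in [2,j-1].
  j=2: A holds; no prefix to check → satisfied.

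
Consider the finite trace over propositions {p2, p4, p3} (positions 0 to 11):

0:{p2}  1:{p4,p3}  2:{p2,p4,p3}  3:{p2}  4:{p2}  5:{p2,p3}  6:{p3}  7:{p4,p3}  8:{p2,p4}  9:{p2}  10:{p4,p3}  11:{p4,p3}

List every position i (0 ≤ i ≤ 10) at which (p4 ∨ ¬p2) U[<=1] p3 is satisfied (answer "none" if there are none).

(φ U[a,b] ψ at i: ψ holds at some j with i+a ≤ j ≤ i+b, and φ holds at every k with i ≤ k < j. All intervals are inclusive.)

1, 2, 5, 6, 7, 10

Evaluate at each i in [0,10]:
  i=0: ✗ (lhs fails at k=0 before rhs at j=1)
  i=1: ✓ (rhs at j=1)
  i=2: ✓ (rhs at j=2)
  i=3: ✗ (no rhs in [3,4])
  i=4: ✗ (lhs fails at k=4 before rhs at j=5)
  i=5: ✓ (rhs at j=5)
  i=6: ✓ (rhs at j=6)
  i=7: ✓ (rhs at j=7)
  i=8: ✗ (no rhs in [8,9])
  i=9: ✗ (lhs fails at k=9 before rhs at j=10)
  i=10: ✓ (rhs at j=10)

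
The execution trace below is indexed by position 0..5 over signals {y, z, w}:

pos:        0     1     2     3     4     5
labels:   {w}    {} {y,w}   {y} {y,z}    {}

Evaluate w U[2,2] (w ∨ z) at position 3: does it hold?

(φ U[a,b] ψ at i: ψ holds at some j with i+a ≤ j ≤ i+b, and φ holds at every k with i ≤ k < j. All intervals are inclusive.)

Need some j in [5,5] with (w ∨ z), and w at every k in [3,j-1].
  j=5: (w ∨ z) false.
No j in the window works → until fails.

Does not hold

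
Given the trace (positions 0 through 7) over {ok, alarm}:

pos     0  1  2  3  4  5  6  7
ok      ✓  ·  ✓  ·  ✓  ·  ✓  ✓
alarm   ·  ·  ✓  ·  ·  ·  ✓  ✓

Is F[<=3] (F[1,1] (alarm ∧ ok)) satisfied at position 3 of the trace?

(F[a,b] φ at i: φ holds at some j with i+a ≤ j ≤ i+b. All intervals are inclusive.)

Check F[1,1] (alarm ∧ ok) at each j in [3,6]:
  j=3: fails (none in [4,4])
  j=4: fails (none in [5,5])
  j=5: holds (witness at 6)
  j=6: holds (witness at 7)
Found at j=5 → formula holds.

True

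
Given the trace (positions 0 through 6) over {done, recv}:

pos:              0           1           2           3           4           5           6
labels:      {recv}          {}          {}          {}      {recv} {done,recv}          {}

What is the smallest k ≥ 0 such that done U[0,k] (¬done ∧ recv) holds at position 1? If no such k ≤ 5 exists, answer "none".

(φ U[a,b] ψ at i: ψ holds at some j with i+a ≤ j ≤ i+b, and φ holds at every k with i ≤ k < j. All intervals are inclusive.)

none

Need earliest j ≥ 1 with (¬done ∧ recv), and done at every k in [1,j-1].
  j=1: rhs fails.
  j=2: rhs fails.
  j=3: rhs fails.
  j=4: rhs holds but lhs fails at k=1.
  j=5: rhs fails.
  j=6: rhs fails.
No witness within the range → none.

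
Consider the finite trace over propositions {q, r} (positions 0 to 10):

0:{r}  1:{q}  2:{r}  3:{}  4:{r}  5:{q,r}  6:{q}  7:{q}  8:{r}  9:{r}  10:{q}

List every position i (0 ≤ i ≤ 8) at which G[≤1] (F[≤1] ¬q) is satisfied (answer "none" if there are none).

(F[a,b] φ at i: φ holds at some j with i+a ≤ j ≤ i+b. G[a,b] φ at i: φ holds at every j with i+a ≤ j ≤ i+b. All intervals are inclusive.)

Evaluate at each i in [0,8]:
  i=0: ✓ (all of [0,1])
  i=1: ✓ (all of [1,2])
  i=2: ✓ (all of [2,3])
  i=3: ✓ (all of [3,4])
  i=4: ✗ (fails at j=5)
  i=5: ✗ (fails at j=5)
  i=6: ✗ (fails at j=6)
  i=7: ✓ (all of [7,8])
  i=8: ✓ (all of [8,9])

0, 1, 2, 3, 7, 8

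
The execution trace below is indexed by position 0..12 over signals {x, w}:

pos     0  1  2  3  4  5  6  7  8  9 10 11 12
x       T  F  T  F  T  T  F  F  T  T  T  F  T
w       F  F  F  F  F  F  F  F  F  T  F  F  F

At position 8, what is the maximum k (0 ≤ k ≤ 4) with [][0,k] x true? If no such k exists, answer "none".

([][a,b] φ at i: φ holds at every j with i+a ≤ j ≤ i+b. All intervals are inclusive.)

x must hold from j=8 onward; find where it first fails.
  j=8: holds
  j=9: holds
  j=10: holds
  j=11: fails
Holds on [8,10], so largest k = 2.

2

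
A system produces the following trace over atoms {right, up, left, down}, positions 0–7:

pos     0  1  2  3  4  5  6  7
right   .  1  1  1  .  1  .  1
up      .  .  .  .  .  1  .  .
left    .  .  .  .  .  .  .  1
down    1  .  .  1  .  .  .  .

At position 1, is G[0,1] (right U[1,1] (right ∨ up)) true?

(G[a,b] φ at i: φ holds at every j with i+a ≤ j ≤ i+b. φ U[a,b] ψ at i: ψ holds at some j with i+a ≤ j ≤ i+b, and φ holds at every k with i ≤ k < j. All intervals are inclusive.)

True

Check (right U[1,1] (right ∨ up)) at every j in [1,2]:
  j=1: holds
  j=2: holds
All positions satisfy it → formula holds.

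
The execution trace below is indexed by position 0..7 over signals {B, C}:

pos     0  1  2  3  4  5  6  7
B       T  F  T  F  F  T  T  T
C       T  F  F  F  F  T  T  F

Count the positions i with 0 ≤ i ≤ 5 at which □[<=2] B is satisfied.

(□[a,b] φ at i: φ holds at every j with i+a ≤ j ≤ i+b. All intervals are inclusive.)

1

Evaluate at each i in [0,5]:
  i=0: ✗ (fails at j=1)
  i=1: ✗ (fails at j=1)
  i=2: ✗ (fails at j=3)
  i=3: ✗ (fails at j=3)
  i=4: ✗ (fails at j=4)
  i=5: ✓ (all of [5,7])
Positions where it holds: {5} → 1.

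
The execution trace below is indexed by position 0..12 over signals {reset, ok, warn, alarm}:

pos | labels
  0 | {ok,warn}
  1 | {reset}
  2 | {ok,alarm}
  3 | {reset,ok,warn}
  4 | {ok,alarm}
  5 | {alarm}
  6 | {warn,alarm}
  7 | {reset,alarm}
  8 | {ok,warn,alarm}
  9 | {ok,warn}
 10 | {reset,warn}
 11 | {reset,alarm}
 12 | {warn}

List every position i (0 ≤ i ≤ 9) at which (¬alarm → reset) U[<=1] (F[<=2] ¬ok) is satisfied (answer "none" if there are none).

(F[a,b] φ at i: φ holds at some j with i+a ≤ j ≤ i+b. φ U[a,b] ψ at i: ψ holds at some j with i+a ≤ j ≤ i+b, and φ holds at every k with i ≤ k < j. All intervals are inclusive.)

0, 1, 2, 3, 4, 5, 6, 7, 8, 9

Evaluate at each i in [0,9]:
  i=0: ✓ (rhs at j=0)
  i=1: ✓ (rhs at j=1)
  i=2: ✓ (rhs at j=3; lhs holds on [2,2])
  i=3: ✓ (rhs at j=3)
  i=4: ✓ (rhs at j=4)
  i=5: ✓ (rhs at j=5)
  i=6: ✓ (rhs at j=6)
  i=7: ✓ (rhs at j=7)
  i=8: ✓ (rhs at j=8)
  i=9: ✓ (rhs at j=9)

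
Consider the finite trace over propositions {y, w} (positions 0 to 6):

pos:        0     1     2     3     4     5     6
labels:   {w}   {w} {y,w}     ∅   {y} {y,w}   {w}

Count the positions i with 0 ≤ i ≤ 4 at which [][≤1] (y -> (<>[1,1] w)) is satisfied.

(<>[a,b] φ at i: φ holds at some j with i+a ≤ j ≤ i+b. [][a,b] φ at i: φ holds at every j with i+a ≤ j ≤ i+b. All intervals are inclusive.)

3

Evaluate at each i in [0,4]:
  i=0: ✓ (all of [0,1])
  i=1: ✗ (fails at j=2)
  i=2: ✗ (fails at j=2)
  i=3: ✓ (all of [3,4])
  i=4: ✓ (all of [4,5])
Positions where it holds: {0, 3, 4} → 3.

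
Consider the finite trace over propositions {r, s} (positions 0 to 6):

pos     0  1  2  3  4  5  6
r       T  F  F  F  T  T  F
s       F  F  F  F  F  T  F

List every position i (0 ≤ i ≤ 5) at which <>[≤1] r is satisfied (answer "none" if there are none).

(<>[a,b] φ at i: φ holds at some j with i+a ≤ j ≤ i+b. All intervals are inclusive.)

0, 3, 4, 5

Evaluate at each i in [0,5]:
  i=0: ✓ (witness j=0)
  i=1: ✗ (none in [1,2])
  i=2: ✗ (none in [2,3])
  i=3: ✓ (witness j=4)
  i=4: ✓ (witness j=4)
  i=5: ✓ (witness j=5)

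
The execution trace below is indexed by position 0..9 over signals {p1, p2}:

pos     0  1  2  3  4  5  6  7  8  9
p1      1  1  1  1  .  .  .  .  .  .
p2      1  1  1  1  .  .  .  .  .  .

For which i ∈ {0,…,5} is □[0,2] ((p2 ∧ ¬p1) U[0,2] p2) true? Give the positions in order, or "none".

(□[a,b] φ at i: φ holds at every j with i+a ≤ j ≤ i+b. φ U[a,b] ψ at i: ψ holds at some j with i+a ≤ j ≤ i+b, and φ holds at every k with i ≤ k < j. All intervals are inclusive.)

0, 1

Evaluate at each i in [0,5]:
  i=0: ✓ (all of [0,2])
  i=1: ✓ (all of [1,3])
  i=2: ✗ (fails at j=4)
  i=3: ✗ (fails at j=4)
  i=4: ✗ (fails at j=4)
  i=5: ✗ (fails at j=5)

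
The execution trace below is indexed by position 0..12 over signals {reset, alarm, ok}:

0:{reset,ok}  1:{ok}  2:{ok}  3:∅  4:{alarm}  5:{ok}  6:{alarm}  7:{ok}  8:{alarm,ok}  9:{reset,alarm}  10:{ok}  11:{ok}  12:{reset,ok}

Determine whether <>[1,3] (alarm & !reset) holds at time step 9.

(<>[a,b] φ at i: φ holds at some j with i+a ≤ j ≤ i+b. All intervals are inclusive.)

Check (alarm & !reset) at each j in [10,12]:
  j=10: false
  j=11: false
  j=12: false
No position in the window satisfies it → formula fails.

No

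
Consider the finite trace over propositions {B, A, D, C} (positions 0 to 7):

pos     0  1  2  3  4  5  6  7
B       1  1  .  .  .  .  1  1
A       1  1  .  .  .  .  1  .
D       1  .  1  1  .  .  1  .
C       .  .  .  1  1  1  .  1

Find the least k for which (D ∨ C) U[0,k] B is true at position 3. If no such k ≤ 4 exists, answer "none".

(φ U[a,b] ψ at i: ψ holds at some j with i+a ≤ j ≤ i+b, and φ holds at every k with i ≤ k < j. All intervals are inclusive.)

Need earliest j ≥ 3 with B, and (D ∨ C) at every k in [3,j-1].
  j=3: rhs fails.
  j=4: rhs fails.
  j=5: rhs fails.
  j=6: rhs holds; lhs holds on [3,5]. k = 3.

3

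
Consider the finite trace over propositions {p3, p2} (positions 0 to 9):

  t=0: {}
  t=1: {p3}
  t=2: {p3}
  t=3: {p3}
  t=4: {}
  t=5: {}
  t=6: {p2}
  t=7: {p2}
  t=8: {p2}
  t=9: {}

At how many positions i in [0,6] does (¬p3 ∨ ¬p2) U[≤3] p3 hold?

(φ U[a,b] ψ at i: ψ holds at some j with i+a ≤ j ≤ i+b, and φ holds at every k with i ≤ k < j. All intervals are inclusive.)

4

Evaluate at each i in [0,6]:
  i=0: ✓ (rhs at j=1; lhs holds on [0,0])
  i=1: ✓ (rhs at j=1)
  i=2: ✓ (rhs at j=2)
  i=3: ✓ (rhs at j=3)
  i=4: ✗ (no rhs in [4,7])
  i=5: ✗ (no rhs in [5,8])
  i=6: ✗ (no rhs in [6,9])
Positions where it holds: {0, 1, 2, 3} → 4.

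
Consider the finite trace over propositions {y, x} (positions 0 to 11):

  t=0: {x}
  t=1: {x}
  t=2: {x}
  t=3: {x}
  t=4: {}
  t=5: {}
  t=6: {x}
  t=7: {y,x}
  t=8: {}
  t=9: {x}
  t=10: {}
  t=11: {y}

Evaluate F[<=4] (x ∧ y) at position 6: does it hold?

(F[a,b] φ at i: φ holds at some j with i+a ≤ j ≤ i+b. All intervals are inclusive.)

True

Check (x ∧ y) at each j in [6,10]:
  j=6: false
  j=7: true
  j=8: false
  j=9: false
  j=10: false
Found at j=7 → formula holds.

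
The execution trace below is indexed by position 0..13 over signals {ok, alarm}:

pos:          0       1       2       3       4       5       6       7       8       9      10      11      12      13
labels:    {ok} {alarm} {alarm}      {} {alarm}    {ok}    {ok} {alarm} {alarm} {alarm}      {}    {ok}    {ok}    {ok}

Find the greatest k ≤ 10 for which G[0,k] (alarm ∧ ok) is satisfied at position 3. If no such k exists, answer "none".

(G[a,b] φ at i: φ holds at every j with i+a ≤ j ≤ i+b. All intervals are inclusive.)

(alarm ∧ ok) must hold from j=3 onward; find where it first fails.
  j=3: fails → no k works.

none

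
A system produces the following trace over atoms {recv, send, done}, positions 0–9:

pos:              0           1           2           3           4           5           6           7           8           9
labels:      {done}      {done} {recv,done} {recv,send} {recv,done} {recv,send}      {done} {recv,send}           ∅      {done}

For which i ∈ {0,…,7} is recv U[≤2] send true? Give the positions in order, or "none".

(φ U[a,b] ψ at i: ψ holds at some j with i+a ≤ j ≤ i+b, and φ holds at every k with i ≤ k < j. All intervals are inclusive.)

Evaluate at each i in [0,7]:
  i=0: ✗ (no rhs in [0,2])
  i=1: ✗ (lhs fails at k=1 before rhs at j=3)
  i=2: ✓ (rhs at j=3; lhs holds on [2,2])
  i=3: ✓ (rhs at j=3)
  i=4: ✓ (rhs at j=5; lhs holds on [4,4])
  i=5: ✓ (rhs at j=5)
  i=6: ✗ (lhs fails at k=6 before rhs at j=7)
  i=7: ✓ (rhs at j=7)

2, 3, 4, 5, 7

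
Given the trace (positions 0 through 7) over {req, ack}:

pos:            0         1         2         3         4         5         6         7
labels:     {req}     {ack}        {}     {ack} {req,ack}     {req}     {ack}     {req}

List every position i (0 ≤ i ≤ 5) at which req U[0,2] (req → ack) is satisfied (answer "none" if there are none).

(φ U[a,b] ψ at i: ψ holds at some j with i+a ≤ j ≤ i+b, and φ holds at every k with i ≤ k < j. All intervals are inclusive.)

Evaluate at each i in [0,5]:
  i=0: ✓ (rhs at j=1; lhs holds on [0,0])
  i=1: ✓ (rhs at j=1)
  i=2: ✓ (rhs at j=2)
  i=3: ✓ (rhs at j=3)
  i=4: ✓ (rhs at j=4)
  i=5: ✓ (rhs at j=6; lhs holds on [5,5])

0, 1, 2, 3, 4, 5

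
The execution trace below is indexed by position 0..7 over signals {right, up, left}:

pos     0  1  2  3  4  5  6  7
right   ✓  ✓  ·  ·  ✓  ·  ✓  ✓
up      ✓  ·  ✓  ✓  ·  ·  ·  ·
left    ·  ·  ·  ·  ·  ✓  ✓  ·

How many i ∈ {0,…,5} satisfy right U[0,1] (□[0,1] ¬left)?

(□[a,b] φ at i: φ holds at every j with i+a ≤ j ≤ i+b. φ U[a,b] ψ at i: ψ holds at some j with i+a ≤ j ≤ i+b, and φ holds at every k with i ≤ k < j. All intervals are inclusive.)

Evaluate at each i in [0,5]:
  i=0: ✓ (rhs at j=0)
  i=1: ✓ (rhs at j=1)
  i=2: ✓ (rhs at j=2)
  i=3: ✓ (rhs at j=3)
  i=4: ✗ (no rhs in [4,5])
  i=5: ✗ (no rhs in [5,6])
Positions where it holds: {0, 1, 2, 3} → 4.

4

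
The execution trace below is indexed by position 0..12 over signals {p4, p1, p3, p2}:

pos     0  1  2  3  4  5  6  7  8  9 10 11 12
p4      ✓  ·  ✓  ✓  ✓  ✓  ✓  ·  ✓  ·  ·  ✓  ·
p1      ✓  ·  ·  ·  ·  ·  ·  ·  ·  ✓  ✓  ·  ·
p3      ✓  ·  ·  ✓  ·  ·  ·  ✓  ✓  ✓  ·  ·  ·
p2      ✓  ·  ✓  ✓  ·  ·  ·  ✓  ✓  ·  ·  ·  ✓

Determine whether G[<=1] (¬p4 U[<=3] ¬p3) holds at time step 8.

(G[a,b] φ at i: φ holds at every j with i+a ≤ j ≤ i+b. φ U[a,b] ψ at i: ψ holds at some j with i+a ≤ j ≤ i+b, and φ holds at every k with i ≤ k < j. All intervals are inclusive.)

False

Check (¬p4 U[<=3] ¬p3) at every j in [8,9]:
  j=8: fails
  j=9: holds
Fails at j=8 → formula fails.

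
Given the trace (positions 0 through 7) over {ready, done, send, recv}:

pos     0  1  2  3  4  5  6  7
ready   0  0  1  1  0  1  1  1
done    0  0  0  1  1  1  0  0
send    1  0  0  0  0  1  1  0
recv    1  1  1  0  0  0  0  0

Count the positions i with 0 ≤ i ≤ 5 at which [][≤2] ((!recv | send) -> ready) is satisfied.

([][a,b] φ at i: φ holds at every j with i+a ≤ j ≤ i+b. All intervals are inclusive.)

2

Evaluate at each i in [0,5]:
  i=0: ✗ (fails at j=0)
  i=1: ✓ (all of [1,3])
  i=2: ✗ (fails at j=4)
  i=3: ✗ (fails at j=4)
  i=4: ✗ (fails at j=4)
  i=5: ✓ (all of [5,7])
Positions where it holds: {1, 5} → 2.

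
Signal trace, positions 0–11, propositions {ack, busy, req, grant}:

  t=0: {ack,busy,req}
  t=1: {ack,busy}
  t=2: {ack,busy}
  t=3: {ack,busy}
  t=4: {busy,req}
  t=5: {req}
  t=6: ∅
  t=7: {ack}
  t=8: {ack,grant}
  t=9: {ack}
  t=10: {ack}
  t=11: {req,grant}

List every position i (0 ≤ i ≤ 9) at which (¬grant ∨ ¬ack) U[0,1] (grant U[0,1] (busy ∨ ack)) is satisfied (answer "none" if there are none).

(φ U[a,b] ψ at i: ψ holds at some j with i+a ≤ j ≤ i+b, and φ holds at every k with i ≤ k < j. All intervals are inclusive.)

Evaluate at each i in [0,9]:
  i=0: ✓ (rhs at j=0)
  i=1: ✓ (rhs at j=1)
  i=2: ✓ (rhs at j=2)
  i=3: ✓ (rhs at j=3)
  i=4: ✓ (rhs at j=4)
  i=5: ✗ (no rhs in [5,6])
  i=6: ✓ (rhs at j=7; lhs holds on [6,6])
  i=7: ✓ (rhs at j=7)
  i=8: ✓ (rhs at j=8)
  i=9: ✓ (rhs at j=9)

0, 1, 2, 3, 4, 6, 7, 8, 9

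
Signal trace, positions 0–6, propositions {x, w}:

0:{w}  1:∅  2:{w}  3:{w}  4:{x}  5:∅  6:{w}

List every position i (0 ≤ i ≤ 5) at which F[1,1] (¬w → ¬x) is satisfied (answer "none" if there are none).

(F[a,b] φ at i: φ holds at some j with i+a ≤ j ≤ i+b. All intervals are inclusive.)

0, 1, 2, 4, 5

Evaluate at each i in [0,5]:
  i=0: ✓ (witness j=1)
  i=1: ✓ (witness j=2)
  i=2: ✓ (witness j=3)
  i=3: ✗ (none in [4,4])
  i=4: ✓ (witness j=5)
  i=5: ✓ (witness j=6)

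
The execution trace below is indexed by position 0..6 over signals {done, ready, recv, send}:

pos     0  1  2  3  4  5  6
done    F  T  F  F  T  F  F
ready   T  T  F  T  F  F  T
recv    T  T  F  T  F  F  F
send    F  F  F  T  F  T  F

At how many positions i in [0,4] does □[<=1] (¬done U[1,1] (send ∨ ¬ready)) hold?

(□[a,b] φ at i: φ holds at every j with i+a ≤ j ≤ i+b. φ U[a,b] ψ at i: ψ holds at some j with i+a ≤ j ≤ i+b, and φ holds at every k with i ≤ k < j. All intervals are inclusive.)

1

Evaluate at each i in [0,4]:
  i=0: ✗ (fails at j=0)
  i=1: ✗ (fails at j=1)
  i=2: ✓ (all of [2,3])
  i=3: ✗ (fails at j=4)
  i=4: ✗ (fails at j=4)
Positions where it holds: {2} → 1.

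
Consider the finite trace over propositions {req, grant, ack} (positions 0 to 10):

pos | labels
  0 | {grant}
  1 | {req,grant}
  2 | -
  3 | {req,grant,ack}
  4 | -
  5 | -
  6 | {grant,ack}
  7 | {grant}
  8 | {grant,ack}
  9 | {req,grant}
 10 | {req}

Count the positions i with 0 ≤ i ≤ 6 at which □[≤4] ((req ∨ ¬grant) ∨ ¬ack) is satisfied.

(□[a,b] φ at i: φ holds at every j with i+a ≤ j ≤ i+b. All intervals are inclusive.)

2

Evaluate at each i in [0,6]:
  i=0: ✓ (all of [0,4])
  i=1: ✓ (all of [1,5])
  i=2: ✗ (fails at j=6)
  i=3: ✗ (fails at j=6)
  i=4: ✗ (fails at j=6)
  i=5: ✗ (fails at j=6)
  i=6: ✗ (fails at j=6)
Positions where it holds: {0, 1} → 2.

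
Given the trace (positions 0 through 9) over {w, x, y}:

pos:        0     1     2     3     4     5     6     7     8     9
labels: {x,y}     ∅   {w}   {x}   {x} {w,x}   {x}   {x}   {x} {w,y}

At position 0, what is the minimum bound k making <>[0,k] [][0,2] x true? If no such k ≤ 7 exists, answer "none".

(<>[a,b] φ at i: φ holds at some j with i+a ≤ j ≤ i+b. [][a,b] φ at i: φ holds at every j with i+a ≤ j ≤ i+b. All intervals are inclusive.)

3

Scan j = 0,1,… for [][0,2] x:
  j=0: fails
  j=1: fails
  j=2: fails
  j=3: holds
First hit at j=3, so smallest k = 3-0 = 3.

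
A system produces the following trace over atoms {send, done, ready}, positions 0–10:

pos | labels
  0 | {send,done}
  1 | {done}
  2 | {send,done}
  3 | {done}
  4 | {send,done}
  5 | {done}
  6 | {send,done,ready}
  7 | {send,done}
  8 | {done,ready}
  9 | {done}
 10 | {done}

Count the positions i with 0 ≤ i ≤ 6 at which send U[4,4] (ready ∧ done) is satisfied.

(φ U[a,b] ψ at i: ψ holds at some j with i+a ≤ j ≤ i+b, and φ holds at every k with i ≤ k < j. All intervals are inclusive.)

0

Evaluate at each i in [0,6]:
  i=0: ✗ (no rhs in [4,4])
  i=1: ✗ (no rhs in [5,5])
  i=2: ✗ (lhs fails at k=3 before rhs at j=6)
  i=3: ✗ (no rhs in [7,7])
  i=4: ✗ (lhs fails at k=5 before rhs at j=8)
  i=5: ✗ (no rhs in [9,9])
  i=6: ✗ (no rhs in [10,10])
Positions where it holds: {} → 0.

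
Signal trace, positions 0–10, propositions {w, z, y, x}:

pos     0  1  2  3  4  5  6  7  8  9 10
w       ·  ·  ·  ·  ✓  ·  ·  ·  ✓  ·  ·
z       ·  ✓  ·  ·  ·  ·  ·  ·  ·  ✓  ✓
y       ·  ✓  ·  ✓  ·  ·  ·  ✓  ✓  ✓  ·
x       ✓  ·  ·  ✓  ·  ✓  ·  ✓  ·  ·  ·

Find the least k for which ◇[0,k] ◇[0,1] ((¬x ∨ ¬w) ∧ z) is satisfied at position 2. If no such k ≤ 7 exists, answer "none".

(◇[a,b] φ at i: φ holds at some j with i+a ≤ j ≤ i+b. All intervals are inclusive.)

Scan j = 2,3,… for ◇[0,1] ((¬x ∨ ¬w) ∧ z):
  j=2: fails
  j=3: fails
  j=4: fails
  j=5: fails
  j=6: fails
  j=7: fails
  j=8: holds
First hit at j=8, so smallest k = 8-2 = 6.

6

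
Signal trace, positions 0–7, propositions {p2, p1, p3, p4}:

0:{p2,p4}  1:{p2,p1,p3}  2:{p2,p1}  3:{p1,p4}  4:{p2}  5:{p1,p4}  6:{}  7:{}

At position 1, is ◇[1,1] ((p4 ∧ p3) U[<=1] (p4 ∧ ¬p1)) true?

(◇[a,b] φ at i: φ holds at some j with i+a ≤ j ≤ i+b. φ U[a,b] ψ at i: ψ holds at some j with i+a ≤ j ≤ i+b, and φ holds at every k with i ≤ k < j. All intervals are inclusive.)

Does not hold

Check ((p4 ∧ p3) U[<=1] (p4 ∧ ¬p1)) at each j in [2,2]:
  j=2: fails
No position in the window satisfies it → formula fails.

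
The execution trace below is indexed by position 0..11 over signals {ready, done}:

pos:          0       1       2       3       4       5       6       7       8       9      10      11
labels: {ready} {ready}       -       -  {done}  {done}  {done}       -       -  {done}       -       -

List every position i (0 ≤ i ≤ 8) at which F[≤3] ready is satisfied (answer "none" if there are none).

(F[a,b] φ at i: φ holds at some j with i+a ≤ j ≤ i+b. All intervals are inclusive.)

Evaluate at each i in [0,8]:
  i=0: ✓ (witness j=0)
  i=1: ✓ (witness j=1)
  i=2: ✗ (none in [2,5])
  i=3: ✗ (none in [3,6])
  i=4: ✗ (none in [4,7])
  i=5: ✗ (none in [5,8])
  i=6: ✗ (none in [6,9])
  i=7: ✗ (none in [7,10])
  i=8: ✗ (none in [8,11])

0, 1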